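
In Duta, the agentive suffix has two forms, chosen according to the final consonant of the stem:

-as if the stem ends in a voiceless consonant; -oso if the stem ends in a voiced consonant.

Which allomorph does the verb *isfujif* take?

-as

The final consonant of *isfujif* is /f/, which is voiceless, so the suffix is -as.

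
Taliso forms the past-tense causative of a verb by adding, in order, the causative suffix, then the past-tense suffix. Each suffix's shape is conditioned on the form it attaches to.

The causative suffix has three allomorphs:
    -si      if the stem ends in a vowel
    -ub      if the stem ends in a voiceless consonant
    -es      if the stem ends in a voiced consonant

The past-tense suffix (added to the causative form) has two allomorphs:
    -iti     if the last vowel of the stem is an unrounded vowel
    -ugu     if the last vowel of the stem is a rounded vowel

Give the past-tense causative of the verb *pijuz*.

pijuzesiti

*pijuz*: final sound = /z/, a voiced consonant → -es → *pijuzes*.
Since the last vowel of the causative form *pijuzes* is /e/ (an unrounded vowel), it takes -iti, giving *pijuzesiti*.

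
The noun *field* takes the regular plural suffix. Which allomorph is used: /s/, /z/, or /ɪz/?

/z/

The stem *field* ends in a voiced non-sibilant sound.
The plural suffix surfaces as /ɪz/ after sibilants, /s/ after other voiceless consonants, and /z/ after other voiced sounds.
So the plural -s on *field* is pronounced /z/.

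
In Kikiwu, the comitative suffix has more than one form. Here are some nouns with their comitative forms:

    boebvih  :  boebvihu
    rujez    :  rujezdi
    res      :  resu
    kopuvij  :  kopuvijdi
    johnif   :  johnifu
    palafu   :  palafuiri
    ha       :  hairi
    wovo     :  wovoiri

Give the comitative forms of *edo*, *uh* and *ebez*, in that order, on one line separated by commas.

edoiri, uhu, ebezdi

The alternation tracks the final sound of the stem — -u when the stem ends in a voiceless consonant (*boebvih*, *res*, *johnif*); -di when the stem ends in a voiced consonant (*rujez*, *kopuvij*); -iri when the stem ends in a vowel (*palafu*, *ha*, *wovo*).
*edo*: final sound = /o/, a vowel → -iri → *edoiri*.
The final sound of *uh* is /h/, which is a voiceless consonant, so the suffix is -u, giving *uhu*.
Since the final sound of *ebez* is /z/ (a voiced consonant), it takes -di, giving *ebezdi*.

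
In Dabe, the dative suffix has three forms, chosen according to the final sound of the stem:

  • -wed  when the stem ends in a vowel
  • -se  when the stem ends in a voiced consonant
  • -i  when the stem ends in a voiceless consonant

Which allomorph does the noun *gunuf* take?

*gunuf* — final sound /f/ (a voiceless consonant) → -i.

-i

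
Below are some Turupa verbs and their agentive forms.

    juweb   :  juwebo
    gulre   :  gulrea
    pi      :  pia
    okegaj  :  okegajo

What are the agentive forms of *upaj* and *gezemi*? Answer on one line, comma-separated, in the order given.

upajo, gezemia

The suffix is conditioned by the final sound: -o when the stem ends in a consonant (*juweb*, *okegaj*); -a when the stem ends in a vowel (*gulre*, *pi*).
The final sound of *upaj* is /j/, which is a consonant, so the suffix is -o, giving *upajo*.
Since the final sound of *gezemi* is /i/ (a vowel), it takes -a, giving *gezemia*.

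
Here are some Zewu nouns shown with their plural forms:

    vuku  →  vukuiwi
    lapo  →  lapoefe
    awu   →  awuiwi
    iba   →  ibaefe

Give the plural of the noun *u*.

uiwi

The pattern is height harmony: -iwi when the last vowel of the stem is a high vowel (*vuku*, *awu*); -efe when the last vowel of the stem is a non-high vowel (*lapo*, *iba*).
Since the last vowel of *u* is /u/ (a high vowel), it takes -iwi, giving *uiwi*.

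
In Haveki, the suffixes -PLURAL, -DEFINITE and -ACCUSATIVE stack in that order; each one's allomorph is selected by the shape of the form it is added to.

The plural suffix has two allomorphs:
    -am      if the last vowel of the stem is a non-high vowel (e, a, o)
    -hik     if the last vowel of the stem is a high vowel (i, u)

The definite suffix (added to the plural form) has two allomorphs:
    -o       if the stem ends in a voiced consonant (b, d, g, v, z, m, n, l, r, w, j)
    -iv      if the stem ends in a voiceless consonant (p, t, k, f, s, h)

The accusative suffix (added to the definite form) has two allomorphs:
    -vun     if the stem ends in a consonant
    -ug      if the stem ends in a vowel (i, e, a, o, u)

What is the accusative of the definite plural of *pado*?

padoamoug

*pado*: last vowel = /o/, a non-high vowel → -am → *padoam*.
The plural form *padoam*: final consonant = /m/, voiced → -o → *padoamo*.
Since the final sound of the definite form *padoamo* is /o/ (a vowel), it takes -ug, giving *padoamoug*.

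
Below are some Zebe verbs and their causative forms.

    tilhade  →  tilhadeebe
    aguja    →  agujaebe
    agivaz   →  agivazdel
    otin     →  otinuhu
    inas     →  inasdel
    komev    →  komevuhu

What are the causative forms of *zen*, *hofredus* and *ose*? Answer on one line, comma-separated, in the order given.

zenuhu, hofredusdel, oseebe

The pattern is sibilance of the final sound: -del when the stem ends in a sibilant (*agivaz*, *inas*); -uhu when the stem ends in a non-sibilant consonant (*otin*, *komev*); -ebe when the stem ends in a vowel (*tilhade*, *aguja*).
The final sound of *zen* is /n/, which is a non-sibilant consonant, so the suffix is -uhu, giving *zenuhu*.
*hofredus*: final sound = /s/, a sibilant → -del → *hofredusdel*.
*ose* — final sound /e/ (a vowel) → -ebe → *oseebe*.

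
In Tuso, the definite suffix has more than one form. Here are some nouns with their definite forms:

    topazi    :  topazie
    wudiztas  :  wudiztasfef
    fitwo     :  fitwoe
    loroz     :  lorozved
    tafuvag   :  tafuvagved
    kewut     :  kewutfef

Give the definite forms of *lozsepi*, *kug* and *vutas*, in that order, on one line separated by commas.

Looking at the final sound of each stem: -fef when the stem ends in a voiceless consonant (*wudiztas*, *kewut*); -ved when the stem ends in a voiced consonant (*loroz*, *tafuvag*); -e when the stem ends in a vowel (*topazi*, *fitwo*).
The final sound of *lozsepi* is /i/, which is a vowel, so the suffix is -e, giving *lozsepie*.
*kug*: final sound = /g/, a voiced consonant → -ved → *kugved*.
*vutas*: final sound = /s/, a voiceless consonant → -fef → *vutasfef*.

lozsepie, kugved, vutasfef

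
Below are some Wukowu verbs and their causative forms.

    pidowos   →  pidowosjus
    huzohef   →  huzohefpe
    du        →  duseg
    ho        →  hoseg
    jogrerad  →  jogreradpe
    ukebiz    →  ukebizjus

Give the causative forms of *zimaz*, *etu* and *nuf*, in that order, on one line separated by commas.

The pattern is sibilance of the final sound: -jus when the stem ends in a sibilant (*pidowos*, *ukebiz*); -pe when the stem ends in a non-sibilant consonant (*huzohef*, *jogrerad*); -seg when the stem ends in a vowel (*du*, *ho*).
*zimaz*: final sound = /z/, a sibilant → -jus → *zimazjus*.
*etu* — final sound /u/ (a vowel) → -seg → *etuseg*.
*nuf* — final sound /f/ (a non-sibilant consonant) → -pe → *nufpe*.

zimazjus, etuseg, nufpe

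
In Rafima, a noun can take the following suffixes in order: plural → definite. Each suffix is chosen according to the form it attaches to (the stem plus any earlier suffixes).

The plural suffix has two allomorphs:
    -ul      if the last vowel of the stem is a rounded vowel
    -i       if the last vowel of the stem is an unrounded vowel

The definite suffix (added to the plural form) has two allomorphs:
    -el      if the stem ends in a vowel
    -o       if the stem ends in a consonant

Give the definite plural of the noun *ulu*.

Since the last vowel of *ulu* is /u/ (a rounded vowel), it takes -ul, giving *uluul*.
Since the final sound of the plural form *uluul* is /l/ (a consonant), it takes -o, giving *uluulo*.

uluulo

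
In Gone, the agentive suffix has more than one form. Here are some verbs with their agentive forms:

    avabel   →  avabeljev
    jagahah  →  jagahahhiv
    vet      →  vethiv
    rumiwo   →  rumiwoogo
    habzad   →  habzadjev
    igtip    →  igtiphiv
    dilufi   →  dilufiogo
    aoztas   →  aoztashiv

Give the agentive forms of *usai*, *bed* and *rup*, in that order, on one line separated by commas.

usaiogo, bedjev, ruphiv

The alternation tracks the final sound of the stem — -hiv when the stem ends in a voiceless consonant (*jagahah*, *vet*, *igtip*, *aoztas*); -jev when the stem ends in a voiced consonant (*avabel*, *habzad*); -ogo when the stem ends in a vowel (*rumiwo*, *dilufi*).
The final sound of *usai* is /i/, which is a vowel, so the suffix is -ogo, giving *usaiogo*.
*bed*: final sound = /d/, a voiced consonant → -jev → *bedjev*.
*rup*: final sound = /p/, a voiceless consonant → -hiv → *ruphiv*.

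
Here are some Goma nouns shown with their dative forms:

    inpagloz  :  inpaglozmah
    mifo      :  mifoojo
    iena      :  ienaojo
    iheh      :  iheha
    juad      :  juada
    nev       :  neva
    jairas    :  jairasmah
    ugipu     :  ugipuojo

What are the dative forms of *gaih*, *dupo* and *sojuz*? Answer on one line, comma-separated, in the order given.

gaiha, dupoojo, sojuzmah

The alternation tracks the final sound of the stem — -mah when the stem ends in a sibilant (*inpagloz*, *jairas*); -a when the stem ends in a non-sibilant consonant (*iheh*, *juad*, *nev*); -ojo when the stem ends in a vowel (*mifo*, *iena*, *ugipu*).
Since the final sound of *gaih* is /h/ (a non-sibilant consonant), it takes -a, giving *gaiha*.
Since the final sound of *dupo* is /o/ (a vowel), it takes -ojo, giving *dupoojo*.
*sojuz*: final sound = /z/, a sibilant → -mah → *sojuzmah*.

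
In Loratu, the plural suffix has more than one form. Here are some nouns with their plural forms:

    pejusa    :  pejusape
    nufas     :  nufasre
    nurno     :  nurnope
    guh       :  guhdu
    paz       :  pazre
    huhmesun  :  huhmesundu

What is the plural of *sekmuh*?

Looking at the final sound of each stem: -re when the stem ends in a sibilant (*nufas*, *paz*); -du when the stem ends in a non-sibilant consonant (*guh*, *huhmesun*); -pe when the stem ends in a vowel (*pejusa*, *nurno*).
*sekmuh*: final sound = /h/, a non-sibilant consonant → -du → *sekmuhdu*.

sekmuhdu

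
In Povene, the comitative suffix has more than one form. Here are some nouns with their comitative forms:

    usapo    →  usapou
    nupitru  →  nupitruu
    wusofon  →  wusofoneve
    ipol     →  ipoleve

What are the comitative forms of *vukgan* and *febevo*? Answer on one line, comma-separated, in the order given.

vukganeve, febevou

The suffix is conditioned by the final sound: -eve when the stem ends in a consonant (*wusofon*, *ipol*); -u when the stem ends in a vowel (*usapo*, *nupitru*).
The final sound of *vukgan* is /n/, which is a consonant, so the suffix is -eve, giving *vukganeve*.
The final sound of *febevo* is /o/, which is a vowel, so the suffix is -u, giving *febevou*.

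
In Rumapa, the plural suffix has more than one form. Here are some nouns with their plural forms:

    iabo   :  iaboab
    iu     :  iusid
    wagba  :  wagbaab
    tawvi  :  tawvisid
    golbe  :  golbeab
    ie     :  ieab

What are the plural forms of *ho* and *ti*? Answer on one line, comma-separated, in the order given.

hoab, tisid

The alternation tracks the last vowel of the stem — -sid when the last vowel of the stem is a high vowel (*iu*, *tawvi*); -ab when the last vowel of the stem is a non-high vowel (*iabo*, *wagba*, *golbe*, *ie*).
*ho* — last vowel /o/ (a non-high vowel) → -ab → *hoab*.
Since the last vowel of *ti* is /i/ (a high vowel), it takes -sid, giving *tisid*.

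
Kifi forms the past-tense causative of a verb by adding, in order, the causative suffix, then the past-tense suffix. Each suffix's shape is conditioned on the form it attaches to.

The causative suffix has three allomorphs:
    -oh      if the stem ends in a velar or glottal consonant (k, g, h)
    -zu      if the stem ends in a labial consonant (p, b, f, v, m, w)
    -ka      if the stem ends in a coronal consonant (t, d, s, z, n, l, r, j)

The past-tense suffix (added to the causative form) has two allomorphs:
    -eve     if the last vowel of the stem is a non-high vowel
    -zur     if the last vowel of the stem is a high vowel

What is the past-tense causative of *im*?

*im*: final consonant = /m/, labial → -zu → *imzu*.
The causative form *imzu* — last vowel /u/ (a high vowel) → -zur → *imzuzur*.

imzuzur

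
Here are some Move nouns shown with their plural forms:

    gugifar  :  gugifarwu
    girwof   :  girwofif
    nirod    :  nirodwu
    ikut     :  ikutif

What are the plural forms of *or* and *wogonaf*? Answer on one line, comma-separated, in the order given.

orwu, wogonafif

The pattern is voicing of the final consonant: -if when the stem ends in a voiceless consonant (*girwof*, *ikut*); -wu when the stem ends in a voiced consonant (*gugifar*, *nirod*).
The final consonant of *or* is /r/, which is voiced, so the suffix is -wu, giving *orwu*.
*wogonaf*: final consonant = /f/, voiceless → -if → *wogonafif*.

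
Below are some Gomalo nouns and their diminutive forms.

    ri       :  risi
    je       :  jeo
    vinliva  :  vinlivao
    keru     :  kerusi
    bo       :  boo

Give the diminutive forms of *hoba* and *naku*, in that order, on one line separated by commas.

hobao, nakusi

The pattern is height harmony: -si when the last vowel of the stem is a high vowel (*ri*, *keru*); -o when the last vowel of the stem is a non-high vowel (*je*, *vinliva*, *bo*).
*hoba*: last vowel = /a/, a non-high vowel → -o → *hobao*.
*naku*: last vowel = /u/, a high vowel → -si → *nakusi*.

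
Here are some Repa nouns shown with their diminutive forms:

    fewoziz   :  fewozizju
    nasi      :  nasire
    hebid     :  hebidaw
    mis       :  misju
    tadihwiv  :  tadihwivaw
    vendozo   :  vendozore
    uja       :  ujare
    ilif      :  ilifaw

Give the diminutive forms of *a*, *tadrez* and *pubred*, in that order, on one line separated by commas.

The alternation tracks the final sound of the stem — -ju when the stem ends in a sibilant (*fewoziz*, *mis*); -aw when the stem ends in a non-sibilant consonant (*hebid*, *tadihwiv*, *ilif*); -re when the stem ends in a vowel (*nasi*, *vendozo*, *uja*).
*a* — final sound /a/ (a vowel) → -re → *are*.
The final sound of *tadrez* is /z/, which is a sibilant, so the suffix is -ju, giving *tadrezju*.
*pubred* — final sound /d/ (a non-sibilant consonant) → -aw → *pubredaw*.

are, tadrezju, pubredaw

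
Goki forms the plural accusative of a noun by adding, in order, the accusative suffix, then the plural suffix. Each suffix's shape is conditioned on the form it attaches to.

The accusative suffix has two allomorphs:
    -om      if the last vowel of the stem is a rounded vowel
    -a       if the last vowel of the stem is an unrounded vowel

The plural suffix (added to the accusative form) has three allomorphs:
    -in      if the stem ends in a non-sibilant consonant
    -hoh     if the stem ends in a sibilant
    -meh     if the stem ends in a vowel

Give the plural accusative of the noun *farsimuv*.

farsimuvomin

*farsimuv* — last vowel /u/ (a rounded vowel) → -om → *farsimuvom*.
Since the final sound of the accusative form *farsimuvom* is /m/ (a non-sibilant consonant), it takes -in, giving *farsimuvomin*.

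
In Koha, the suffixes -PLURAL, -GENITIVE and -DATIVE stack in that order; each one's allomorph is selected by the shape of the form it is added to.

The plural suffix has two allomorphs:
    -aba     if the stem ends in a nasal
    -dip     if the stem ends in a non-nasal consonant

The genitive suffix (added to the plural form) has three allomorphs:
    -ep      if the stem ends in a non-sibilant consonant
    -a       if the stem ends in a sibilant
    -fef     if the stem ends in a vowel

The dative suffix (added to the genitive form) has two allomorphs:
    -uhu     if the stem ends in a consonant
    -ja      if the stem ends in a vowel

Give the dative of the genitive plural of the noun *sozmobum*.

*sozmobum* — final consonant /m/ (a nasal) → -aba → *sozmobumaba*.
The plural form *sozmobumaba*: final sound = /a/, a vowel → -fef → *sozmobumabafef*.
Since the final sound of the genitive form *sozmobumabafef* is /f/ (a consonant), it takes -uhu, giving *sozmobumabafefuhu*.

sozmobumabafefuhu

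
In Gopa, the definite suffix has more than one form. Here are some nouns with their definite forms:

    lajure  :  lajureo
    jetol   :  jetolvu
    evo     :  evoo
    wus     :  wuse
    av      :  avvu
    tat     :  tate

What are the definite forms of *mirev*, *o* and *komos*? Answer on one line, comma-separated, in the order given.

The suffix is conditioned by the final sound: -e when the stem ends in a voiceless consonant (*wus*, *tat*); -vu when the stem ends in a voiced consonant (*jetol*, *av*); -o when the stem ends in a vowel (*lajure*, *evo*).
*mirev*: final sound = /v/, a voiced consonant → -vu → *mirevvu*.
Since the final sound of *o* is /o/ (a vowel), it takes -o, giving *oo*.
*komos*: final sound = /s/, a voiceless consonant → -e → *komose*.

mirevvu, oo, komose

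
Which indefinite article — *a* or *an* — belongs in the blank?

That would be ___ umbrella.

an

The indefinite article is chosen by the initial *sound* of the following word, not its spelling.
*umbrella* begins with the sound /ʌ/ (u pronounced /ʌ/) — a vowel sound.
So the article is *an*: That would be an umbrella.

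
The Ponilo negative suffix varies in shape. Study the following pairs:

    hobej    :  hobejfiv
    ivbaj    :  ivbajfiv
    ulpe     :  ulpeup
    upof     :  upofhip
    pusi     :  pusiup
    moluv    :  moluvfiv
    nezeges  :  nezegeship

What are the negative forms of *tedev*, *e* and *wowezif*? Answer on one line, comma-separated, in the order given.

Looking at the final sound of each stem: -hip when the stem ends in a voiceless consonant (*upof*, *nezeges*); -fiv when the stem ends in a voiced consonant (*hobej*, *ivbaj*, *moluv*); -up when the stem ends in a vowel (*ulpe*, *pusi*).
*tedev* — final sound /v/ (a voiced consonant) → -fiv → *tedevfiv*.
Since the final sound of *e* is /e/ (a vowel), it takes -up, giving *eup*.
*wowezif*: final sound = /f/, a voiceless consonant → -hip → *wowezifhip*.

tedevfiv, eup, wowezifhip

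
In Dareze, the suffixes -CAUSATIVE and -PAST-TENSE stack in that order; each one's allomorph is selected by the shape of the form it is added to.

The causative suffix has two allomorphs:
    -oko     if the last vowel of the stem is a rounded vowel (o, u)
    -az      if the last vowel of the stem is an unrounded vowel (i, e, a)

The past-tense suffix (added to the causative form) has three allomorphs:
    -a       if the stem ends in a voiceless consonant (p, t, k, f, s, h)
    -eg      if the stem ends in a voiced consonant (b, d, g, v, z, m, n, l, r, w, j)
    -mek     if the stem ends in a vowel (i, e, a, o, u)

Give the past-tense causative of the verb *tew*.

tewazeg

*tew*: last vowel = /e/, an unrounded vowel → -az → *tewaz*.
The causative form *tewaz*: final sound = /z/, a voiced consonant → -eg → *tewazeg*.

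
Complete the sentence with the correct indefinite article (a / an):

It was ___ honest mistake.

The indefinite article is chosen by the initial *sound* of the following word, not its spelling.
*honest* begins with the sound /ɒ/ (silent h) — a vowel sound.
So the article is *an*: It was an honest mistake.

an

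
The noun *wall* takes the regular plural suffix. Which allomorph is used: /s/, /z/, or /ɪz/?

The stem *wall* ends in a voiced non-sibilant sound.
The plural suffix surfaces as /ɪz/ after sibilants, /s/ after other voiceless consonants, and /z/ after other voiced sounds.
So the plural -s on *wall* is pronounced /z/.

/z/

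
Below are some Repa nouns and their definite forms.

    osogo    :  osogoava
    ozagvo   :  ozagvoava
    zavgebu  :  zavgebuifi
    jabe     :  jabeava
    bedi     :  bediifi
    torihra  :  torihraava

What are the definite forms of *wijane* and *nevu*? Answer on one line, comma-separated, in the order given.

The alternation tracks the last vowel of the stem — -ifi when the last vowel of the stem is a high vowel (*zavgebu*, *bedi*); -ava when the last vowel of the stem is a non-high vowel (*osogo*, *ozagvo*, *jabe*, *torihra*).
Since the last vowel of *wijane* is /e/ (a non-high vowel), it takes -ava, giving *wijaneava*.
*nevu* — last vowel /u/ (a high vowel) → -ifi → *nevuifi*.

wijaneava, nevuifi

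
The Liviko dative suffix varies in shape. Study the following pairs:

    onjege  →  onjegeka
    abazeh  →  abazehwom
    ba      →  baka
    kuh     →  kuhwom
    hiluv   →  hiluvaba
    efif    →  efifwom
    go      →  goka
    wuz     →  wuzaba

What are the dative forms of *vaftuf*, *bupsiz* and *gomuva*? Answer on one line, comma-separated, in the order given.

The pattern is voicing of the final sound: -wom when the stem ends in a voiceless consonant (*abazeh*, *kuh*, *efif*); -aba when the stem ends in a voiced consonant (*hiluv*, *wuz*); -ka when the stem ends in a vowel (*onjege*, *ba*, *go*).
The final sound of *vaftuf* is /f/, which is a voiceless consonant, so the suffix is -wom, giving *vaftufwom*.
The final sound of *bupsiz* is /z/, which is a voiced consonant, so the suffix is -aba, giving *bupsizaba*.
*gomuva*: final sound = /a/, a vowel → -ka → *gomuvaka*.

vaftufwom, bupsizaba, gomuvaka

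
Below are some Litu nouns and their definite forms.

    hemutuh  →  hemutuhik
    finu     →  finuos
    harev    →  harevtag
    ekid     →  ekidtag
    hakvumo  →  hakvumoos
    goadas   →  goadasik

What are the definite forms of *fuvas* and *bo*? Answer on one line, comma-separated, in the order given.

fuvasik, boos

Looking at the final sound of each stem: -ik when the stem ends in a voiceless consonant (*hemutuh*, *goadas*); -tag when the stem ends in a voiced consonant (*harev*, *ekid*); -os when the stem ends in a vowel (*finu*, *hakvumo*).
Since the final sound of *fuvas* is /s/ (a voiceless consonant), it takes -ik, giving *fuvasik*.
*bo* — final sound /o/ (a vowel) → -os → *boos*.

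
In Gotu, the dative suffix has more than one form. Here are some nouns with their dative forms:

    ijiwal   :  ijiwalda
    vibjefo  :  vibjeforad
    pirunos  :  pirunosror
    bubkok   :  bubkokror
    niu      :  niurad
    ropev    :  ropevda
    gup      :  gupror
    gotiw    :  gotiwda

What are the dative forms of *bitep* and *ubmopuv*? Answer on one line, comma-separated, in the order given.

bitepror, ubmopuvda

The alternation tracks the final sound of the stem — -ror when the stem ends in a voiceless consonant (*pirunos*, *bubkok*, *gup*); -da when the stem ends in a voiced consonant (*ijiwal*, *ropev*, *gotiw*); -rad when the stem ends in a vowel (*vibjefo*, *niu*).
Since the final sound of *bitep* is /p/ (a voiceless consonant), it takes -ror, giving *bitepror*.
Since the final sound of *ubmopuv* is /v/ (a voiced consonant), it takes -da, giving *ubmopuvda*.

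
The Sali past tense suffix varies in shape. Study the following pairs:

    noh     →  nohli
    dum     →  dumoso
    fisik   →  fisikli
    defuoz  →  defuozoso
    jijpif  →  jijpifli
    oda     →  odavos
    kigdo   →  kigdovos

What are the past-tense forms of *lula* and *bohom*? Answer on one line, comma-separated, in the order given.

The pattern is voicing of the final sound: -li when the stem ends in a voiceless consonant (*noh*, *fisik*, *jijpif*); -oso when the stem ends in a voiced consonant (*dum*, *defuoz*); -vos when the stem ends in a vowel (*oda*, *kigdo*).
Since the final sound of *lula* is /a/ (a vowel), it takes -vos, giving *lulavos*.
*bohom* — final sound /m/ (a voiced consonant) → -oso → *bohomoso*.

lulavos, bohomoso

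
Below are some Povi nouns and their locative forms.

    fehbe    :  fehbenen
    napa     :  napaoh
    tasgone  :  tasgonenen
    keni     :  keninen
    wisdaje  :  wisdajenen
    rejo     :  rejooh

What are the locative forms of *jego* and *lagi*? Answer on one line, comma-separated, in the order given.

The suffix is conditioned by the last vowel: -nen when the last vowel of the stem is a front vowel (*fehbe*, *tasgone*, *keni*, *wisdaje*); -oh when the last vowel of the stem is a back vowel (*napa*, *rejo*).
The last vowel of *jego* is /o/, which is a back vowel, so the suffix is -oh, giving *jegooh*.
*lagi*: last vowel = /i/, a front vowel → -nen → *laginen*.

jegooh, laginen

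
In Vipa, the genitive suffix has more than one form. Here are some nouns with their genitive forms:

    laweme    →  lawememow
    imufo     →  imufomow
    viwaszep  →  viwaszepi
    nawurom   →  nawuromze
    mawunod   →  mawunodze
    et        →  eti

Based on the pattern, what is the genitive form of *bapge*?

bapgemow

The pattern is voicing of the final sound: -i when the stem ends in a voiceless consonant (*viwaszep*, *et*); -ze when the stem ends in a voiced consonant (*nawurom*, *mawunod*); -mow when the stem ends in a vowel (*laweme*, *imufo*).
The final sound of *bapge* is /e/, which is a vowel, so the suffix is -mow, giving *bapgemow*.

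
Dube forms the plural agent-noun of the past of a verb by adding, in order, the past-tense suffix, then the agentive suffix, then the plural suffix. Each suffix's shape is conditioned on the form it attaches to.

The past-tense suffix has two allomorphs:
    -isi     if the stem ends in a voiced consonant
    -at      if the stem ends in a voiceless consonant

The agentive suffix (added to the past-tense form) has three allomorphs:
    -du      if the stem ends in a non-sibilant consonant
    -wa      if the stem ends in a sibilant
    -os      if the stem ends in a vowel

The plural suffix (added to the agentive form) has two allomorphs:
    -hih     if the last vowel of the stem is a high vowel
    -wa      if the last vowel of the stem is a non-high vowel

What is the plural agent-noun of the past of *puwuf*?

*puwuf*: final consonant = /f/, voiceless → -at → *puwufat*.
Since the final sound of the past-tense form *puwufat* is /t/ (a non-sibilant consonant), it takes -du, giving *puwufatdu*.
The last vowel of the agentive form *puwufatdu* is /u/, which is a high vowel, so the plural suffix is -hih, giving *puwufatduhih*.

puwufatduhih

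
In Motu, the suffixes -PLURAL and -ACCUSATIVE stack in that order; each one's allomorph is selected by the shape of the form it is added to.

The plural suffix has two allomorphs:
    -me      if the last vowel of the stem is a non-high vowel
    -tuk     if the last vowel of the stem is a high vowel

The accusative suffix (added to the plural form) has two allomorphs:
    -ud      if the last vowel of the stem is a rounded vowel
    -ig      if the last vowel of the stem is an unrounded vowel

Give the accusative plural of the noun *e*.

The last vowel of *e* is /e/, which is a non-high vowel, so the plural suffix is -me, giving *eme*.
The plural form *eme* — last vowel /e/ (an unrounded vowel) → -ig → *emeig*.

emeig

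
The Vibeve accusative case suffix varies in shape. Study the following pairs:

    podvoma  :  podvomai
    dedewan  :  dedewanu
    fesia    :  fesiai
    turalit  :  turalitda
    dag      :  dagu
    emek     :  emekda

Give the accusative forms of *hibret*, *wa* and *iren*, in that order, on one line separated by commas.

The suffix is conditioned by the final sound: -da when the stem ends in a voiceless consonant (*turalit*, *emek*); -u when the stem ends in a voiced consonant (*dedewan*, *dag*); -i when the stem ends in a vowel (*podvoma*, *fesia*).
The final sound of *hibret* is /t/, which is a voiceless consonant, so the suffix is -da, giving *hibretda*.
Since the final sound of *wa* is /a/ (a vowel), it takes -i, giving *wai*.
*iren*: final sound = /n/, a voiced consonant → -u → *irenu*.

hibretda, wai, irenu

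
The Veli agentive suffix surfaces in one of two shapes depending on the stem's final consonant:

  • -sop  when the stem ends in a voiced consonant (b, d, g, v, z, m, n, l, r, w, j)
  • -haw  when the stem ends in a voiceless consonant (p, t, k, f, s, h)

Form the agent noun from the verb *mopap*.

*mopap*: final consonant = /p/, voiceless → -haw → *mopaphaw*.

mopaphaw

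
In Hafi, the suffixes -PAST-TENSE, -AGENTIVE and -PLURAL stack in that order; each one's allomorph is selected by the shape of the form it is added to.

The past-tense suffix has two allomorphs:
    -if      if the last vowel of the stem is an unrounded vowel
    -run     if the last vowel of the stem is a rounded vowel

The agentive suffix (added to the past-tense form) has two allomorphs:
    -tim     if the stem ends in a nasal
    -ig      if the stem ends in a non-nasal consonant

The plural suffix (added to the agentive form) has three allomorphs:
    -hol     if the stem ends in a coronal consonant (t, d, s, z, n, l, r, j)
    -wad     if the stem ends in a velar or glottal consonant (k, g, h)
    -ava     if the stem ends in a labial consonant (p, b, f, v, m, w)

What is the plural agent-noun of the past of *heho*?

hehoruntimava

The last vowel of *heho* is /o/, which is a rounded vowel, so the past-tense suffix is -run, giving *hehorun*.
The past-tense form *hehorun* — final consonant /n/ (a nasal) → -tim → *hehoruntim*.
The final consonant of the agentive form *hehoruntim* is /m/, which is labial, so the plural suffix is -ava, giving *hehoruntimava*.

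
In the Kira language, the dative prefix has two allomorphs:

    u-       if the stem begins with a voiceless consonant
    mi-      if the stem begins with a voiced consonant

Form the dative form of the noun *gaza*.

*gaza* — first consonant /g/ (voiced) → mi- → *migaza*.

migaza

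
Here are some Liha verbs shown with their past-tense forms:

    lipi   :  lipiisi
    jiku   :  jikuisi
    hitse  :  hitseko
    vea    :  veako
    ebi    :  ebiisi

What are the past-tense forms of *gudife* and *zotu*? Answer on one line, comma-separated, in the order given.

gudifeko, zotuisi

The alternation tracks the last vowel of the stem — -isi when the last vowel of the stem is a high vowel (*lipi*, *jiku*, *ebi*); -ko when the last vowel of the stem is a non-high vowel (*hitse*, *vea*).
*gudife*: last vowel = /e/, a non-high vowel → -ko → *gudifeko*.
Since the last vowel of *zotu* is /u/ (a high vowel), it takes -isi, giving *zotuisi*.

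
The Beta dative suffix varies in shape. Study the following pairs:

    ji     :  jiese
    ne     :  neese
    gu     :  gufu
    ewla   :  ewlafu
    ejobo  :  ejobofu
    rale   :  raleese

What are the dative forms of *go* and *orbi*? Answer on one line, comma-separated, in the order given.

Looking at the last vowel of each stem: -ese when the last vowel of the stem is a front vowel (*ji*, *ne*, *rale*); -fu when the last vowel of the stem is a back vowel (*gu*, *ewla*, *ejobo*).
The last vowel of *go* is /o/, which is a back vowel, so the suffix is -fu, giving *gofu*.
Since the last vowel of *orbi* is /i/ (a front vowel), it takes -ese, giving *orbiese*.

gofu, orbiese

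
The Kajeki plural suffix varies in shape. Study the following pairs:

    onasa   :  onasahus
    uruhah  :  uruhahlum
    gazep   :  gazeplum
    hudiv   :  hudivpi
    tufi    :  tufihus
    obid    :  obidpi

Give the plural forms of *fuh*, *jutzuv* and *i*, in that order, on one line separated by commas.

The alternation tracks the final sound of the stem — -lum when the stem ends in a voiceless consonant (*uruhah*, *gazep*); -pi when the stem ends in a voiced consonant (*hudiv*, *obid*); -hus when the stem ends in a vowel (*onasa*, *tufi*).
The final sound of *fuh* is /h/, which is a voiceless consonant, so the suffix is -lum, giving *fuhlum*.
Since the final sound of *jutzuv* is /v/ (a voiced consonant), it takes -pi, giving *jutzuvpi*.
*i* — final sound /i/ (a vowel) → -hus → *ihus*.

fuhlum, jutzuvpi, ihus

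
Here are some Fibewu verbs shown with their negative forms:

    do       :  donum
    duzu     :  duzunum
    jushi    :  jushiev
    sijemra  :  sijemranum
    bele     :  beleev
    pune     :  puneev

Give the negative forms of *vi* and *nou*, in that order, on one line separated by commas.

Looking at the last vowel of each stem: -ev when the last vowel of the stem is a front vowel (*jushi*, *bele*, *pune*); -num when the last vowel of the stem is a back vowel (*do*, *duzu*, *sijemra*).
Since the last vowel of *vi* is /i/ (a front vowel), it takes -ev, giving *viev*.
Since the last vowel of *nou* is /u/ (a back vowel), it takes -num, giving *nounum*.

viev, nounum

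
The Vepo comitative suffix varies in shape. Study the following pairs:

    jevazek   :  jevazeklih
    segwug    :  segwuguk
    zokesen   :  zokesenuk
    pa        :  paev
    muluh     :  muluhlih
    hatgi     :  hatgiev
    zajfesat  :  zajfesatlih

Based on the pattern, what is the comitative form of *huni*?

huniev

Looking at the final sound of each stem: -lih when the stem ends in a voiceless consonant (*jevazek*, *muluh*, *zajfesat*); -uk when the stem ends in a voiced consonant (*segwug*, *zokesen*); -ev when the stem ends in a vowel (*pa*, *hatgi*).
*huni* — final sound /i/ (a vowel) → -ev → *huniev*.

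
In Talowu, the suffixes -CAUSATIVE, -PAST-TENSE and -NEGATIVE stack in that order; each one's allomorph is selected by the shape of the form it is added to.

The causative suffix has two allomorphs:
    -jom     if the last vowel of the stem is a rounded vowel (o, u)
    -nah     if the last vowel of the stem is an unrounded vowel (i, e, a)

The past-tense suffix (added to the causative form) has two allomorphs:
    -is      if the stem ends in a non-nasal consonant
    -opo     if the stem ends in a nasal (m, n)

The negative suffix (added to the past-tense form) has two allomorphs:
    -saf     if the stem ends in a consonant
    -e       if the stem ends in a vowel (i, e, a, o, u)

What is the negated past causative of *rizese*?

rizesenahissaf

*rizese*: last vowel = /e/, an unrounded vowel → -nah → *rizesenah*.
The final consonant of the causative form *rizesenah* is /h/, which is non-nasal, so the past-tense suffix is -is, giving *rizesenahis*.
The final sound of the past-tense form *rizesenahis* is /s/, which is a consonant, so the negative suffix is -saf, giving *rizesenahissaf*.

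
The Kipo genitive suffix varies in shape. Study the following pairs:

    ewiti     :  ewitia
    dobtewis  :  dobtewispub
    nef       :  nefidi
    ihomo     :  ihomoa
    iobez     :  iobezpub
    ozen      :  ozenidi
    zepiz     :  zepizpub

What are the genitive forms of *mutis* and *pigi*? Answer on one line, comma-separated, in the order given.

mutispub, pigia

The alternation tracks the final sound of the stem — -pub when the stem ends in a sibilant (*dobtewis*, *iobez*, *zepiz*); -idi when the stem ends in a non-sibilant consonant (*nef*, *ozen*); -a when the stem ends in a vowel (*ewiti*, *ihomo*).
Since the final sound of *mutis* is /s/ (a sibilant), it takes -pub, giving *mutispub*.
The final sound of *pigi* is /i/, which is a vowel, so the suffix is -a, giving *pigia*.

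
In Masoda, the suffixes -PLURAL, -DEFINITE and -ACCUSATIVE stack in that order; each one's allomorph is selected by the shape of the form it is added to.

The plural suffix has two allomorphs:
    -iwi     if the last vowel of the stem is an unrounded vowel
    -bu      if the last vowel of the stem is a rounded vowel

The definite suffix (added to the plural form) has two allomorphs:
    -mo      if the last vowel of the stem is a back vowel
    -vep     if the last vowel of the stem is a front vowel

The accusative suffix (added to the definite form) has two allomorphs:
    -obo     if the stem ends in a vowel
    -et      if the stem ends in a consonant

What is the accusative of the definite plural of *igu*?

igubumoobo

*igu*: last vowel = /u/, a rounded vowel → -bu → *igubu*.
The last vowel of the plural form *igubu* is /u/, which is a back vowel, so the definite suffix is -mo, giving *igubumo*.
Since the final sound of the definite form *igubumo* is /o/ (a vowel), it takes -obo, giving *igubumoobo*.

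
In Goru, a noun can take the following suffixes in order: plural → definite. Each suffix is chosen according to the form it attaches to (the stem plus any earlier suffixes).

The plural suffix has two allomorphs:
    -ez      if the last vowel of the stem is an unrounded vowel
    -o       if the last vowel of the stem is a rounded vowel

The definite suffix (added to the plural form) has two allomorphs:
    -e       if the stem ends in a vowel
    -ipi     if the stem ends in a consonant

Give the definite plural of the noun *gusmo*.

gusmooe

*gusmo* — last vowel /o/ (a rounded vowel) → -o → *gusmoo*.
The plural form *gusmoo*: final sound = /o/, a vowel → -e → *gusmooe*.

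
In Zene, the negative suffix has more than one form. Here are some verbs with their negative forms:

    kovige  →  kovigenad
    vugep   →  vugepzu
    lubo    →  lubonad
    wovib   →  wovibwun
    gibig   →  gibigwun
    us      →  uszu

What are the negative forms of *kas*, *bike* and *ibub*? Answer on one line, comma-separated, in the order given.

kaszu, bikenad, ibubwun

Looking at the final sound of each stem: -zu when the stem ends in a voiceless consonant (*vugep*, *us*); -wun when the stem ends in a voiced consonant (*wovib*, *gibig*); -nad when the stem ends in a vowel (*kovige*, *lubo*).
*kas*: final sound = /s/, a voiceless consonant → -zu → *kaszu*.
Since the final sound of *bike* is /e/ (a vowel), it takes -nad, giving *bikenad*.
Since the final sound of *ibub* is /b/ (a voiced consonant), it takes -wun, giving *ibubwun*.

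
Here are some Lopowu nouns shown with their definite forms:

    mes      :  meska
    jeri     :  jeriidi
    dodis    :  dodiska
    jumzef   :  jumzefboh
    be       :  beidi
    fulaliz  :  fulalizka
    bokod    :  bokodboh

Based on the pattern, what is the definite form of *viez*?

viezka

The suffix is conditioned by the final sound: -ka when the stem ends in a sibilant (*mes*, *dodis*, *fulaliz*); -boh when the stem ends in a non-sibilant consonant (*jumzef*, *bokod*); -idi when the stem ends in a vowel (*jeri*, *be*).
*viez* — final sound /z/ (a sibilant) → -ka → *viezka*.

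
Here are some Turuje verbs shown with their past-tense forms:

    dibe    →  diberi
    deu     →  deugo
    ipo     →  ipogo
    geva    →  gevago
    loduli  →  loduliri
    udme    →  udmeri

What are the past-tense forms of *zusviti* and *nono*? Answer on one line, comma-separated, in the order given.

zusvitiri, nonogo

Looking at the last vowel of each stem: -ri when the last vowel of the stem is a front vowel (*dibe*, *loduli*, *udme*); -go when the last vowel of the stem is a back vowel (*deu*, *ipo*, *geva*).
*zusviti*: last vowel = /i/, a front vowel → -ri → *zusvitiri*.
*nono*: last vowel = /o/, a back vowel → -go → *nonogo*.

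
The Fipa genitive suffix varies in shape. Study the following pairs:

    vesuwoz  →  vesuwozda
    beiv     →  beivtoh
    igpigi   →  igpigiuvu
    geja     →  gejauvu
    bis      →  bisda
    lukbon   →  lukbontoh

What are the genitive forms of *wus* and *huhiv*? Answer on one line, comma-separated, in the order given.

Looking at the final sound of each stem: -da when the stem ends in a sibilant (*vesuwoz*, *bis*); -toh when the stem ends in a non-sibilant consonant (*beiv*, *lukbon*); -uvu when the stem ends in a vowel (*igpigi*, *geja*).
Since the final sound of *wus* is /s/ (a sibilant), it takes -da, giving *wusda*.
Since the final sound of *huhiv* is /v/ (a non-sibilant consonant), it takes -toh, giving *huhivtoh*.

wusda, huhivtoh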